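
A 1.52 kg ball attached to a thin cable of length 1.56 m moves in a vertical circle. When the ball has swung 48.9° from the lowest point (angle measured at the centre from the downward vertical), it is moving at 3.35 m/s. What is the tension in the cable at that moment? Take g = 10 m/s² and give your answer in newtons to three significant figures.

20.9 N

Take the radial direction toward the centre of the circle as positive. The component of the weight along the string toward the centre is −mg cos φ (φ measured from the bottom), so Newton's second law along the string gives T − mg cos φ = m v²/r.
cos 48.9° = 0.6574, so T = m(v²/r + g cos φ) = 1.52 × ((3.35)²/1.56 + 10.0 × 0.6574) = 1.52 × (7.194 + (6.574)) = 1.52 × 13.77 = 20.93 N.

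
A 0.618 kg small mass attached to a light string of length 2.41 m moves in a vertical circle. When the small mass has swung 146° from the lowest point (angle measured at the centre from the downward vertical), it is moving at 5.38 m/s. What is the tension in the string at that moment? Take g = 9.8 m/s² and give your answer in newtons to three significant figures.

2.40 N

Take the radial direction toward the centre of the circle as positive. The component of the weight along the string toward the centre is −mg cos φ (φ measured from the bottom), so Newton's second law along the string gives T − mg cos φ = m v²/r.
cos 146° = -0.8290, so T = m(v²/r + g cos φ) = 0.618 × ((5.38)²/2.41 + 9.8 × -0.8290) = 0.618 × (12.01 + (-8.125)) = 0.618 × 3.886 = 2.401 N.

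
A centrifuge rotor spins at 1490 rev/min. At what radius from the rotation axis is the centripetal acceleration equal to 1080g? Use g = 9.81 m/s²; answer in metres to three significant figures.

ω = 1490 rev/min × 2π/60 = 156.0 rad/s.
a_c = ω²r = 1080g ⇒ r = 1080 × 9.81 / (156.0)² = 10590/24350 = 0.4352 m.

0.435 m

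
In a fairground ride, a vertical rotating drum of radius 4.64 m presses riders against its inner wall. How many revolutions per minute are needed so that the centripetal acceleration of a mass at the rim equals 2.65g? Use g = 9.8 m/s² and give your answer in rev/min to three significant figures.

22.6 rev/min

Require ω²r = 2.65g, so ω = √(2.65 × 9.8/4.64) = 2.366 rad/s.
In rev/min: ω × 60/(2π) = 2.366 × 60/(2π) = 22.59 rev/min.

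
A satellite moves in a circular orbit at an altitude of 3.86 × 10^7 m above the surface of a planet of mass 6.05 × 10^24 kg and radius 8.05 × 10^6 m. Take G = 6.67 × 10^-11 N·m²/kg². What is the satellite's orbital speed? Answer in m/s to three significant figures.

2940 m/s

Orbital radius r = R + h = 8.05 × 10^6 + 3.86 × 10^7 = 4.665 × 10^7 m.
Gravity supplies the centripetal force: G M m / r² = m v² / r, so v = √(GM/r).
v = √(6.67 × 10^-11 × 6.05 × 10^24 / 4.665 × 10^7) = √(8.650 × 10^6) = 2941 m/s.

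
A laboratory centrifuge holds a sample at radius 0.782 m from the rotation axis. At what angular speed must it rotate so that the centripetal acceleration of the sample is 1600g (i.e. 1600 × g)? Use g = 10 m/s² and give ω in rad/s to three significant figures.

Centripetal acceleration a_c = ω²r. Setting ω²r = 1600g:
ω = √(1600g / r) = √(1600 × 10.0 / 0.782) = √20460 = 143.0 rad/s.

143 rad/s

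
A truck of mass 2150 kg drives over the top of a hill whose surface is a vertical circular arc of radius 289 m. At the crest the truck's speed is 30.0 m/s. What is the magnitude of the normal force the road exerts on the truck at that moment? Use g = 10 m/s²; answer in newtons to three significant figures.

At the crest the centripetal acceleration points downward (toward the centre of the arc), so mg − N = mv²/r.
N = m(g − v²/r) = 2150 × (10.0 − (30.0)²/289) = 2150 × (10.0 − 3.114) = 2150 × 6.886 = 14800 N.

14800 N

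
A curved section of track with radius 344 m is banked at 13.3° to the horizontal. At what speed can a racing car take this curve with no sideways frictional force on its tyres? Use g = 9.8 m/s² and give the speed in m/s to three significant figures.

On a frictionless banked curve, N sinθ = mv²/r and N cosθ = mg, so tanθ = v²/(rg).
v = √(r g tanθ) = √(344 × 9.8 × tan 13.3°) = √(344 × 9.8 × 0.2364) = √796.9 = 28.23 m/s.

28.2 m/s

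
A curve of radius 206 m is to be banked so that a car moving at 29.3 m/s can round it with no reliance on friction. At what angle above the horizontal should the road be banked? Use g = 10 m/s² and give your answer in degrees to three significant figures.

For a frictionless banked turn: horizontally N sinθ = mv²/r and vertically N cosθ = mg.
Dividing: tanθ = v²/(r g) = (29.3)²/(206 × 10.0) = 858.5/2060 = 0.4167.
θ = arctan(0.4167) = 22.62°.

22.6°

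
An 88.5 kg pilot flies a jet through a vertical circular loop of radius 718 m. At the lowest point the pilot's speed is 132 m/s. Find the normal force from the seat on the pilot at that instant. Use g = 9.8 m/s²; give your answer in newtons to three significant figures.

3010 N

At the lowest point, N points up (toward the centre) and the weight mg points down (away from the centre), so the net inward force is N − mg = mv²/r.
N = m(v²/r + g) = 88.5 × ((132)²/718 + 9.8) = 88.5 × (24.27 + 9.8) = 88.5 × 34.07 = 3015 N.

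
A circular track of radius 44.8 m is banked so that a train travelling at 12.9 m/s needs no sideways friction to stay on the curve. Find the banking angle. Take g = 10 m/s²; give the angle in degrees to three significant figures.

20.4°

With no friction, the horizontal component of the normal force provides the centripetal force: N sinθ = mv²/r, while N cosθ = mg vertically.
Dividing: tanθ = v²/(r g) = (12.9)²/(44.8 × 10.0) = 166.4/448.0 = 0.3715.
θ = arctan(0.3715) = 20.38°.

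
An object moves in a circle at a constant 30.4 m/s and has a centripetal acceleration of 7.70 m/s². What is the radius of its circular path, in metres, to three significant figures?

120 m

a_c = v²/r ⇒ r = v²/a_c = (30.4)²/7.70 = 924.2/7.70 = 120.0 m.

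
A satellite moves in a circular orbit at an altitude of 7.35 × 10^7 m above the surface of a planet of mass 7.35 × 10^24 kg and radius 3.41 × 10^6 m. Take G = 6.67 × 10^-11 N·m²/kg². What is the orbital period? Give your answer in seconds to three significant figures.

r = R + h = 3.41 × 10^6 + 7.35 × 10^7 = 7.691 × 10^7 m. Gravity provides the centripetal force: G M m / r² = m v² / r ⇒ v = √(GM/r) = 2525 m/s.
T = 2πr/v = 2π × 7.691 × 10^7 / 2525 = 191400 s.

191000 s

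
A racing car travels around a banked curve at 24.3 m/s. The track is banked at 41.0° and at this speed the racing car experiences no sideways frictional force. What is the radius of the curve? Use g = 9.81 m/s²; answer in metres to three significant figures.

Frictionless banking: tanθ = v²/(rg), so r = v²/(g tanθ).
r = (24.3)²/(9.81 × tan 41.0°) = 590.5/(9.81 × 0.8693) = 590.5/8.528 = 69.24 m.

69.2 m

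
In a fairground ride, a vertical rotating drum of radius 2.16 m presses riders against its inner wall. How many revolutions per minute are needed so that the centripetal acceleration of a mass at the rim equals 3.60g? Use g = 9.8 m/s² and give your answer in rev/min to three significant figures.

38.6 rev/min

Require ω²r = 3.60g, so ω = √(3.60 × 9.8/2.16) = 4.041 rad/s.
In rev/min: ω × 60/(2π) = 4.041 × 60/(2π) = 38.59 rev/min.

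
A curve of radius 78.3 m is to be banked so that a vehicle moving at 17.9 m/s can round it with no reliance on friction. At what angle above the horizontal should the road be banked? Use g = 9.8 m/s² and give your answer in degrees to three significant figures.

22.7°

With no friction, the horizontal component of the normal force provides the centripetal force: N sinθ = mv²/r, while N cosθ = mg vertically.
Dividing: tanθ = v²/(r g) = (17.9)²/(78.3 × 9.8) = 320.4/767.3 = 0.4176.
θ = arctan(0.4176) = 22.66°.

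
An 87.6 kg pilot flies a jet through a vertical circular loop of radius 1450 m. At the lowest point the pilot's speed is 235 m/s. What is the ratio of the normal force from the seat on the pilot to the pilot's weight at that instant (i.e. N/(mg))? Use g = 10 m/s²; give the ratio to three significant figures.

4.81

At the bottom, N − mg = mv²/r, so N = m(v²/r + g) and N/(mg) = v²/(rg) + 1 = (235)²/(1450 × 10.0) + 1 = 3.809 + 1 = 4.809.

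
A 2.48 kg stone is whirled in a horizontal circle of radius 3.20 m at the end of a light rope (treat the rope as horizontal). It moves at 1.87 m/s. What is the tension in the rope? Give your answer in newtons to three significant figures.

The tension is the only horizontal force, so it supplies the full centripetal force: T = m v²/r = 2.48 × (1.870)²/3.20 = 2.48 × 3.497/3.20 = 2.710 N.

2.71 N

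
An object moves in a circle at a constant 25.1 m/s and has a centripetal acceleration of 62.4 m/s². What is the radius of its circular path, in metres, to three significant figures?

a_c = v²/r ⇒ r = v²/a_c = (25.1)²/62.4 = 630.0/62.4 = 10.10 m.

10.1 m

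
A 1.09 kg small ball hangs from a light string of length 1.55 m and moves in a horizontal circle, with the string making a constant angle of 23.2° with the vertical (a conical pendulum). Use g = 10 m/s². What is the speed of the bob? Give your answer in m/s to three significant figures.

1.62 m/s

The radius of the circle is r = L sinθ = 1.55 × sin 23.2° = 0.6106 m.
Horizontally T sinθ = mv²/r and vertically T cosθ = mg, so tanθ = v²/(rg).
v = √(r g tanθ) = √(0.6106 × 10.0 × 0.4286) = √2.617 = 1.618 m/s.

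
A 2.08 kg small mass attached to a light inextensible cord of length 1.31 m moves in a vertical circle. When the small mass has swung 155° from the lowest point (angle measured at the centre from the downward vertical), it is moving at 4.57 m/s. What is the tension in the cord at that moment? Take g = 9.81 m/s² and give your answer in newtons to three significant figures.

Take the radial direction toward the centre of the circle as positive. The component of the weight along the string toward the centre is −mg cos φ (φ measured from the bottom), so Newton's second law along the string gives T − mg cos φ = m v²/r.
cos 155° = -0.9063, so T = m(v²/r + g cos φ) = 2.08 × ((4.57)²/1.31 + 9.81 × -0.9063) = 2.08 × (15.94 + (-8.891)) = 2.08 × 7.052 = 14.67 N.

14.7 N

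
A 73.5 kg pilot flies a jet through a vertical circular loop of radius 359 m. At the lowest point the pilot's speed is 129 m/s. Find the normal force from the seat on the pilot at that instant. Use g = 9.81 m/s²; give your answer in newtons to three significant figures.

4130 N

At the lowest point, N points up (toward the centre) and the weight mg points down (away from the centre), so the net inward force is N − mg = mv²/r.
N = m(v²/r + g) = 73.5 × ((129)²/359 + 9.81) = 73.5 × (46.35 + 9.81) = 73.5 × 56.16 = 4128 N.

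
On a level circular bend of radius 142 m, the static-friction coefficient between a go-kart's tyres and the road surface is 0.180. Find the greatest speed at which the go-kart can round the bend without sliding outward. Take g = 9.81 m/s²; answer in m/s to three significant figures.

15.8 m/s

On a flat curve, static friction is the only horizontal force, so it must supply the full centripetal force: μ_s m g = m v²/r.
Mass cancels: v_max = √(μ_s g r) = √(0.180 × 9.81 × 142) = √250.7 = 15.83 m/s.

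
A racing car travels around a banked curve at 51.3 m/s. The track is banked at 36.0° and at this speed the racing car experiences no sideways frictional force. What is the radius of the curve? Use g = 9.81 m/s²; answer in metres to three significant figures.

369 m

Frictionless banking: tanθ = v²/(rg), so r = v²/(g tanθ).
r = (51.3)²/(9.81 × tan 36.0°) = 2632/(9.81 × 0.7265) = 2632/7.127 = 369.2 m.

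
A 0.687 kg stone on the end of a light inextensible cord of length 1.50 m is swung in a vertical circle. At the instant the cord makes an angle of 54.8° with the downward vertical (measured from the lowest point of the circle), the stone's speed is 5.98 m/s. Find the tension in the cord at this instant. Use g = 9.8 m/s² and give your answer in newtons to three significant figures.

20.3 N

Take the radial direction toward the centre of the circle as positive. The component of the weight along the string toward the centre is −mg cos φ (φ measured from the bottom), so Newton's second law along the string gives T − mg cos φ = m v²/r.
cos 54.8° = 0.5764, so T = m(v²/r + g cos φ) = 0.687 × ((5.98)²/1.50 + 9.8 × 0.5764) = 0.687 × (23.84 + (5.649)) = 0.687 × 29.49 = 20.26 N.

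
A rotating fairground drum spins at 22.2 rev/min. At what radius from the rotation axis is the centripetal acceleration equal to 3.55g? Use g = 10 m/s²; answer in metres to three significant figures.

6.57 m

ω = 22.2 rev/min × 2π/60 = 2.325 rad/s.
a_c = ω²r = 3.55g ⇒ r = 3.55 × 10.0 / (2.325)² = 35.50/5.405 = 6.568 m.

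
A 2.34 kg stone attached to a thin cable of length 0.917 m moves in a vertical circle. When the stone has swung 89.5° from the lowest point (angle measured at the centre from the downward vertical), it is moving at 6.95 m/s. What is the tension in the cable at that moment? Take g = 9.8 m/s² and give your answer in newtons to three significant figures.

Take the radial direction toward the centre of the circle as positive. The component of the weight along the string toward the centre is −mg cos φ (φ measured from the bottom), so Newton's second law along the string gives T − mg cos φ = m v²/r.
cos 89.5° = 0.008727, so T = m(v²/r + g cos φ) = 2.34 × ((6.95)²/0.917 + 9.8 × 0.008727) = 2.34 × (52.67 + (0.08552)) = 2.34 × 52.76 = 123.5 N.

123 N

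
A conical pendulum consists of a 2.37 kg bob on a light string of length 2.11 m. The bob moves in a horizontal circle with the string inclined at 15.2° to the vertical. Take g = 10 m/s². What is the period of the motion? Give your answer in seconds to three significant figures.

2.84 s

r = L sinθ = 0.5532 m. From T sinθ = mω²r and T cosθ = mg: tanθ = ω²r/g, so ω² = g tanθ / r = g/(L cosθ).
ω = √(g/(L cosθ)) = √(10.0/(2.11 × 0.9650)) = √4.911 = 2.216 rad/s.
Period = 2π/ω = 2.835 s.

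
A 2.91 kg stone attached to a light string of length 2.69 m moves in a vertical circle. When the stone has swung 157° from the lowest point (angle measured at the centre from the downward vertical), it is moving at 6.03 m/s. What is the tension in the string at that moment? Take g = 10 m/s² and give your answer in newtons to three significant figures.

Take the radial direction toward the centre of the circle as positive. The component of the weight along the string toward the centre is −mg cos φ (φ measured from the bottom), so Newton's second law along the string gives T − mg cos φ = m v²/r.
cos 157° = -0.9205, so T = m(v²/r + g cos φ) = 2.91 × ((6.03)²/2.69 + 10.0 × -0.9205) = 2.91 × (13.52 + (-9.205)) = 2.91 × 4.312 = 12.55 N.

12.5 N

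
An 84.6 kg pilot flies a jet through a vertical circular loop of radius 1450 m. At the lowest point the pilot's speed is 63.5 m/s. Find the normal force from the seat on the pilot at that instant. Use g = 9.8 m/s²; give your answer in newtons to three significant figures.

1060 N

At the lowest point, N points up (toward the centre) and the weight mg points down (away from the centre), so the net inward force is N − mg = mv²/r.
N = m(v²/r + g) = 84.6 × ((63.5)²/1450 + 9.8) = 84.6 × (2.781 + 9.8) = 84.6 × 12.58 = 1064 N.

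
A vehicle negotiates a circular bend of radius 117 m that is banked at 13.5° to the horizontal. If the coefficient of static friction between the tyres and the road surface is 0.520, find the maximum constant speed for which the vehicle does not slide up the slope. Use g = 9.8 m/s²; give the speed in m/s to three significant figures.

31.6 m/s

At the maximum speed, friction acts down the slope at its limiting value f = μN. Radially (horizontal, toward centre): N sinθ + μN cosθ = mv²/r. Vertically: N cosθ − μN sinθ = mg.
Dividing: v² = r g (sinθ + μcosθ)/(cosθ − μsinθ).
sinθ + μcosθ = 0.2334 + 0.520×0.9724 = 0.7391; cosθ − μsinθ = 0.9724 − 0.520×0.2334 = 0.8510.
v² = 117 × 9.8 × 0.7391/0.8510 = 995.8 m²/s², so v = 31.56 m/s.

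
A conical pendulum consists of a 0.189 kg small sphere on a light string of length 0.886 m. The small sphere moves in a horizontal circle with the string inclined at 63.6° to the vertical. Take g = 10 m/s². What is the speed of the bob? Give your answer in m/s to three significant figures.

The radius of the circle is r = L sinθ = 0.886 × sin 63.6° = 0.7936 m.
Horizontally T sinθ = mv²/r and vertically T cosθ = mg, so tanθ = v²/(rg).
v = √(r g tanθ) = √(0.7936 × 10.0 × 2.014) = √15.99 = 3.998 m/s.

4.00 m/s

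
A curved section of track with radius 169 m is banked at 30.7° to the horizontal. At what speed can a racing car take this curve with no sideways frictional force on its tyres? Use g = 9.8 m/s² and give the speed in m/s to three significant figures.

31.4 m/s

On a frictionless banked curve, N sinθ = mv²/r and N cosθ = mg, so tanθ = v²/(rg).
v = √(r g tanθ) = √(169 × 9.8 × tan 30.7°) = √(169 × 9.8 × 0.5938) = √983.4 = 31.36 m/s.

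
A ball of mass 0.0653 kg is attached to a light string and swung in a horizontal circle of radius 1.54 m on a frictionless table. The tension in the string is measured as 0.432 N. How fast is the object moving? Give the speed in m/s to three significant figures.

T = m v²/r ⇒ v = √(T r / m) = √(0.432 × 1.54 / 0.0653) = √10.19 = 3.192 m/s.

3.19 m/s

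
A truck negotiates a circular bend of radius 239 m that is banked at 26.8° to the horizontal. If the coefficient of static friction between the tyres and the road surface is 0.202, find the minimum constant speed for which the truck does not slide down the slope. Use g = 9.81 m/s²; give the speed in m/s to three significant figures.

At the minimum speed, friction acts up the slope at its limiting value f = μN. Radially (horizontal, toward centre): N sinθ − μN cosθ = mv²/r. Vertically: N cosθ + μN sinθ = mg.
Dividing: v² = r g (sinθ − μcosθ)/(cosθ + μsinθ).
sinθ − μcosθ = 0.4509 − 0.202×0.8926 = 0.2706; cosθ + μsinθ = 0.8926 + 0.202×0.4509 = 0.9837.
v² = 239 × 9.81 × 0.2706/0.9837 = 644.9 m²/s², so v = 25.40 m/s.

25.4 m/s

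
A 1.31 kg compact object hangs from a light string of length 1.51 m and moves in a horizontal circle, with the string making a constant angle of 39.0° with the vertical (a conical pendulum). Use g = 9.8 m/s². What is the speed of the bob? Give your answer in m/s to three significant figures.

The radius of the circle is r = L sinθ = 1.51 × sin 39.0° = 0.9503 m.
Horizontally T sinθ = mv²/r and vertically T cosθ = mg, so tanθ = v²/(rg).
v = √(r g tanθ) = √(0.9503 × 9.8 × 0.8098) = √7.541 = 2.746 m/s.

2.75 m/s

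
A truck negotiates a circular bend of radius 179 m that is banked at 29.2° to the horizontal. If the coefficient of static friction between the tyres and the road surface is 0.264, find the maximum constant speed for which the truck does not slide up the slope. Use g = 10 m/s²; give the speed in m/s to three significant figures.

At the maximum speed, friction acts down the slope at its limiting value f = μN. Radially (horizontal, toward centre): N sinθ + μN cosθ = mv²/r. Vertically: N cosθ − μN sinθ = mg.
Dividing: v² = r g (sinθ + μcosθ)/(cosθ − μsinθ).
sinθ + μcosθ = 0.4879 + 0.264×0.8729 = 0.7183; cosθ − μsinθ = 0.8729 − 0.264×0.4879 = 0.7441.
v² = 179 × 10.0 × 0.7183/0.7441 = 1728 m²/s², so v = 41.57 m/s.

41.6 m/s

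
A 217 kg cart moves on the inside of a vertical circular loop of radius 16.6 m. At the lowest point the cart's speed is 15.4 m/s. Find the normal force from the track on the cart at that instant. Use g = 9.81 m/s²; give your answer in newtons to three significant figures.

At the lowest point, N points up (toward the centre) and the weight mg points down (away from the centre), so the net inward force is N − mg = mv²/r.
N = m(v²/r + g) = 217 × ((15.4)²/16.6 + 9.81) = 217 × (14.29 + 9.81) = 217 × 24.10 = 5229 N.

5230 N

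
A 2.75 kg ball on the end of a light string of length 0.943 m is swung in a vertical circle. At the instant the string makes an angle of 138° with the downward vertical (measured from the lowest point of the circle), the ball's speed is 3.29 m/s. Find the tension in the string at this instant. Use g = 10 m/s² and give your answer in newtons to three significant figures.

Take the radial direction toward the centre of the circle as positive. The component of the weight along the string toward the centre is −mg cos φ (φ measured from the bottom), so Newton's second law along the string gives T − mg cos φ = m v²/r.
cos 138° = -0.7431, so T = m(v²/r + g cos φ) = 2.75 × ((3.29)²/0.943 + 10.0 × -0.7431) = 2.75 × (11.48 + (-7.431)) = 2.75 × 4.047 = 11.13 N.

11.1 N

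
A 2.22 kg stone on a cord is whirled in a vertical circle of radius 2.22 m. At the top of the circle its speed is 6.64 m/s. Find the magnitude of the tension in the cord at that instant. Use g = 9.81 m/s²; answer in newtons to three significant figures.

22.3 N

At the top, both T and the weight mg point inward (toward the centre), so T + mg = mv²/r.
T = m(v²/r − g) = 2.22 × ((6.64)²/2.22 − 9.81) = 2.22 × (19.86 − 9.81) = 2.22 × 10.05 = 22.31 N.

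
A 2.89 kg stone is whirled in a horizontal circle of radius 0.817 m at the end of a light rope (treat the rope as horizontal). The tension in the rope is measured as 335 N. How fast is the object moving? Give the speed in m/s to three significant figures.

9.73 m/s

T = m v²/r ⇒ v = √(T r / m) = √(335 × 0.817 / 2.89) = √94.70 = 9.732 m/s.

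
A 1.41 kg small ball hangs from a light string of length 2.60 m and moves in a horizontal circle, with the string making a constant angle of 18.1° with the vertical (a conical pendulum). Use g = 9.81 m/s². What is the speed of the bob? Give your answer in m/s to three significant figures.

1.61 m/s

The radius of the circle is r = L sinθ = 2.60 × sin 18.1° = 0.8078 m.
Horizontally T sinθ = mv²/r and vertically T cosθ = mg, so tanθ = v²/(rg).
v = √(r g tanθ) = √(0.8078 × 9.81 × 0.3269) = √2.590 = 1.609 m/s.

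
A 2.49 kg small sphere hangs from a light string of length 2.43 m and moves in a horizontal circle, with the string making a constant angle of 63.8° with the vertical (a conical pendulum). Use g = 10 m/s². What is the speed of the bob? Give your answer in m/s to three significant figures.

The radius of the circle is r = L sinθ = 2.43 × sin 63.8° = 2.180 m.
Horizontally T sinθ = mv²/r and vertically T cosθ = mg, so tanθ = v²/(rg).
v = √(r g tanθ) = √(2.180 × 10.0 × 2.032) = √44.31 = 6.657 m/s.

6.66 m/s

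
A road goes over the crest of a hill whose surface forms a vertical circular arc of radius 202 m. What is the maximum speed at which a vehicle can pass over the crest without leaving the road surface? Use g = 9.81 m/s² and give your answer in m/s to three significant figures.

At the crest the centre of the circle is below the vehicle, so the net downward (centripetal) force is mg − N = mv²/r.
The vehicle leaves the road when N → 0, giving v_max = √(g r) = √(9.81 × 202) = 44.52 m/s.

44.5 m/s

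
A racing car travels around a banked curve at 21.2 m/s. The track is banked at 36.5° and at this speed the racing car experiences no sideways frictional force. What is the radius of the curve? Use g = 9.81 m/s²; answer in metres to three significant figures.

61.9 m

Frictionless banking: tanθ = v²/(rg), so r = v²/(g tanθ).
r = (21.2)²/(9.81 × tan 36.5°) = 449.4/(9.81 × 0.7400) = 449.4/7.259 = 61.91 m.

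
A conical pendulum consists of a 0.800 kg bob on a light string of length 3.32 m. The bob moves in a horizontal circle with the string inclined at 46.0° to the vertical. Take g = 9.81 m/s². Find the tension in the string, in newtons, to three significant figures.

Vertically the bob has no acceleration, so T cosθ = mg.
T = mg/cosθ = 0.800 × 9.81 / cos 46.0° = 7.848/0.6947 = 11.30 N.

11.3 N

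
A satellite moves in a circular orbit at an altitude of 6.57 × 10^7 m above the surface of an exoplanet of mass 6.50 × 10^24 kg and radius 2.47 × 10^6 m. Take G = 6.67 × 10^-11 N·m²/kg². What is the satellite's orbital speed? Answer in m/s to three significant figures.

Orbital radius r = R + h = 2.47 × 10^6 + 6.57 × 10^7 = 6.817 × 10^7 m.
Gravity supplies the centripetal force: G M m / r² = m v² / r, so v = √(GM/r).
v = √(6.67 × 10^-11 × 6.50 × 10^24 / 6.817 × 10^7) = √(6.360 × 10^6) = 2522 m/s.

2520 m/s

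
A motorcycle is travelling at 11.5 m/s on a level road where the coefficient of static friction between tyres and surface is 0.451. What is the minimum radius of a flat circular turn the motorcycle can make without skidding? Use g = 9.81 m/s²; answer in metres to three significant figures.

29.9 m

At the limit, μ_s m g = m v²/r, so r_min = v²/(μ_s g) = (11.5)²/(0.451 × 9.81) = 132.2/4.424 = 29.89 m.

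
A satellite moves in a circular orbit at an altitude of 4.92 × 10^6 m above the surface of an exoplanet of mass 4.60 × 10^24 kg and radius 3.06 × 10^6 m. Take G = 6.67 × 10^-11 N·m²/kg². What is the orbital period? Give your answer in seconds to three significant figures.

8090 s

r = R + h = 3.06 × 10^6 + 4.92 × 10^6 = 7.980 × 10^6 m. Gravity provides the centripetal force: G M m / r² = m v² / r ⇒ v = √(GM/r) = 6201 m/s.
T = 2πr/v = 2π × 7.980 × 10^6 / 6201 = 8086 s.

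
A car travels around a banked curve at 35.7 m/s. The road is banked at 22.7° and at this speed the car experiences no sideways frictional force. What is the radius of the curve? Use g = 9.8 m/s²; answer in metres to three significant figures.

Frictionless banking: tanθ = v²/(rg), so r = v²/(g tanθ).
r = (35.7)²/(9.8 × tan 22.7°) = 1274/(9.8 × 0.4183) = 1274/4.099 = 310.9 m.

311 m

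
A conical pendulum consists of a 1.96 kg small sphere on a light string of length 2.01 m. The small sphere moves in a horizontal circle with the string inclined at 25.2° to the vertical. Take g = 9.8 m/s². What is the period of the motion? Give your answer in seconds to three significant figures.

r = L sinθ = 0.8558 m. From T sinθ = mω²r and T cosθ = mg: tanθ = ω²r/g, so ω² = g tanθ / r = g/(L cosθ).
ω = √(g/(L cosθ)) = √(9.8/(2.01 × 0.9048)) = √5.388 = 2.321 rad/s.
Period = 2π/ω = 2.707 s.

2.71 s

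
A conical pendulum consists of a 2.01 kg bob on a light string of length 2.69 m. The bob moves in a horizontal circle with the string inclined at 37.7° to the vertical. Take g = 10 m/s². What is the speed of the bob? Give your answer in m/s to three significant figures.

The radius of the circle is r = L sinθ = 2.69 × sin 37.7° = 1.645 m.
Horizontally T sinθ = mv²/r and vertically T cosθ = mg, so tanθ = v²/(rg).
v = √(r g tanθ) = √(1.645 × 10.0 × 0.7729) = √12.71 = 3.566 m/s.

3.57 m/s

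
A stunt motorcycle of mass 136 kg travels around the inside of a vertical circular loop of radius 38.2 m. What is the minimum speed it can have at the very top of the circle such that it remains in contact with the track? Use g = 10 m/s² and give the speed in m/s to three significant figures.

At the top, both weight mg and N point toward the centre: N + mg = mv²/r.
At minimum speed N → 0, so mg = mv_min²/r ⇒ v_min = √(g r) = √(10.0 × 38.2) = 19.54 m/s.

19.5 m/s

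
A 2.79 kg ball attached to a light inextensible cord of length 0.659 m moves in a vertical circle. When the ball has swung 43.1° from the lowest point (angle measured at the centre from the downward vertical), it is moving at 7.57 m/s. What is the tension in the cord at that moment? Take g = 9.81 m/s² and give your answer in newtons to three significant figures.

Take the radial direction toward the centre of the circle as positive. The component of the weight along the string toward the centre is −mg cos φ (φ measured from the bottom), so Newton's second law along the string gives T − mg cos φ = m v²/r.
cos 43.1° = 0.7302, so T = m(v²/r + g cos φ) = 2.79 × ((7.57)²/0.659 + 9.81 × 0.7302) = 2.79 × (86.96 + (7.163)) = 2.79 × 94.12 = 262.6 N.

263 N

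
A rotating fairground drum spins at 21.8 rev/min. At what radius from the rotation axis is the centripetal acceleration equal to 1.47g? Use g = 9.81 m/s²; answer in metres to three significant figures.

ω = 21.8 rev/min × 2π/60 = 2.283 rad/s.
a_c = ω²r = 1.47g ⇒ r = 1.47 × 9.81 / (2.283)² = 14.42/5.212 = 2.767 m.

2.77 m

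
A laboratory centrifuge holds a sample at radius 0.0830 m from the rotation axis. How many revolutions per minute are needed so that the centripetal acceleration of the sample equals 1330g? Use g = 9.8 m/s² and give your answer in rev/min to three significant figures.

3780 rev/min

Require ω²r = 1330g, so ω = √(1330 × 9.8/0.0830) = 396.3 rad/s.
In rev/min: ω × 60/(2π) = 396.3 × 60/(2π) = 3784 rev/min.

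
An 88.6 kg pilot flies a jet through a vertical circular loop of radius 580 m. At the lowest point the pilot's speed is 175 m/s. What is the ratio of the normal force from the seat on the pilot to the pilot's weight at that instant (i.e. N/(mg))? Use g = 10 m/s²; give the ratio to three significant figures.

At the bottom, N − mg = mv²/r, so N = m(v²/r + g) and N/(mg) = v²/(rg) + 1 = (175)²/(580 × 10.0) + 1 = 5.280 + 1 = 6.280.

6.28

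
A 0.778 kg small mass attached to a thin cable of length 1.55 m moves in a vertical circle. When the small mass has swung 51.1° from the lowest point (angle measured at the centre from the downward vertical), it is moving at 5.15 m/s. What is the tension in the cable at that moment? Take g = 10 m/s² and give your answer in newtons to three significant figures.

Take the radial direction toward the centre of the circle as positive. The component of the weight along the string toward the centre is −mg cos φ (φ measured from the bottom), so Newton's second law along the string gives T − mg cos φ = m v²/r.
cos 51.1° = 0.6280, so T = m(v²/r + g cos φ) = 0.778 × ((5.15)²/1.55 + 10.0 × 0.6280) = 0.778 × (17.11 + (6.280)) = 0.778 × 23.39 = 18.20 N.

18.2 N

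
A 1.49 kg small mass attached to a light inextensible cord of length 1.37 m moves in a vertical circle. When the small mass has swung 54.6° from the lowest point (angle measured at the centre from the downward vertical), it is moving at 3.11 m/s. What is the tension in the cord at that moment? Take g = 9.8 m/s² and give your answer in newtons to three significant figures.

Take the radial direction toward the centre of the circle as positive. The component of the weight along the string toward the centre is −mg cos φ (φ measured from the bottom), so Newton's second law along the string gives T − mg cos φ = m v²/r.
cos 54.6° = 0.5793, so T = m(v²/r + g cos φ) = 1.49 × ((3.11)²/1.37 + 9.8 × 0.5793) = 1.49 × (7.060 + (5.677)) = 1.49 × 12.74 = 18.98 N.

19.0 N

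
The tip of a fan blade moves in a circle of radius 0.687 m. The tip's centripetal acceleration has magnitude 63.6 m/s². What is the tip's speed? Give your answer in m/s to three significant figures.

6.61 m/s

a_c = v²/r ⇒ v = √(a_c · r) = √(63.6 × 0.687) = √43.69 = 6.610 m/s.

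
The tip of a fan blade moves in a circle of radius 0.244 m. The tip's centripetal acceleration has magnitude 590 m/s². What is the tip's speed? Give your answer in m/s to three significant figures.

a_c = v²/r ⇒ v = √(a_c · r) = √(590 × 0.244) = √144.0 = 12.00 m/s.

12.0 m/s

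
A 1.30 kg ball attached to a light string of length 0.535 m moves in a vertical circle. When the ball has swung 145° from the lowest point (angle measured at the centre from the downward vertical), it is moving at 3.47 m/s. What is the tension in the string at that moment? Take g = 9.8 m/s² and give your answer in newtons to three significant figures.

18.8 N

Take the radial direction toward the centre of the circle as positive. The component of the weight along the string toward the centre is −mg cos φ (φ measured from the bottom), so Newton's second law along the string gives T − mg cos φ = m v²/r.
cos 145° = -0.8192, so T = m(v²/r + g cos φ) = 1.30 × ((3.47)²/0.535 + 9.8 × -0.8192) = 1.30 × (22.51 + (-8.028)) = 1.30 × 14.48 = 18.82 N.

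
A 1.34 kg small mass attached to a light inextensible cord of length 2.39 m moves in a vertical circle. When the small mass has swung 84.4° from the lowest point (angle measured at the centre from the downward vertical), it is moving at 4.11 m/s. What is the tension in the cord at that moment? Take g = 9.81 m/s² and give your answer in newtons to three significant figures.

Take the radial direction toward the centre of the circle as positive. The component of the weight along the string toward the centre is −mg cos φ (φ measured from the bottom), so Newton's second law along the string gives T − mg cos φ = m v²/r.
cos 84.4° = 0.09758, so T = m(v²/r + g cos φ) = 1.34 × ((4.11)²/2.39 + 9.81 × 0.09758) = 1.34 × (7.068 + (0.9573)) = 1.34 × 8.025 = 10.75 N.

10.8 N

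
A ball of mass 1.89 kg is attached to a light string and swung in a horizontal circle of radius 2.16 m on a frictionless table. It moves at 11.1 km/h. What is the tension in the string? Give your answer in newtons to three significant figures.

8.32 N

v = 11.1 km/h = 11.1/3.6 = 3.083 m/s.
The tension is the only horizontal force, so it supplies the full centripetal force: T = m v²/r = 1.89 × (3.083)²/2.16 = 1.89 × 9.507/2.16 = 8.319 N.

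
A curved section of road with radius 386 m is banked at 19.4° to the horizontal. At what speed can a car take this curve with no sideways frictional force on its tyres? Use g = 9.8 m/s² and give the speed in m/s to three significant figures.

On a frictionless banked curve, N sinθ = mv²/r and N cosθ = mg, so tanθ = v²/(rg).
v = √(r g tanθ) = √(386 × 9.8 × tan 19.4°) = √(386 × 9.8 × 0.3522) = √1332 = 36.50 m/s.

36.5 m/s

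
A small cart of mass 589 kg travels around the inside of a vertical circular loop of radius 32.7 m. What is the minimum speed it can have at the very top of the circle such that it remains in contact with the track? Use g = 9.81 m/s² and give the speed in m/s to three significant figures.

17.9 m/s

At the highest point the centre is directly below, so both the weight and N act inward: N + mg = mv²/r.
At minimum speed N → 0, so mg = mv_min²/r ⇒ v_min = √(g r) = √(9.81 × 32.7) = 17.91 m/s.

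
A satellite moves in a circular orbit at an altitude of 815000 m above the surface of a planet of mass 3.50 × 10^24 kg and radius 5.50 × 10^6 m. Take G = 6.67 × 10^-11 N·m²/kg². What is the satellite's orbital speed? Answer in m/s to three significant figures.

6080 m/s

Orbital radius r = R + h = 5.50 × 10^6 + 815000 = 6.315 × 10^6 m.
Gravity supplies the centripetal force: G M m / r² = m v² / r, so v = √(GM/r).
v = √(6.67 × 10^-11 × 3.50 × 10^24 / 6.315 × 10^6) = √(3.697 × 10^7) = 6080 m/s.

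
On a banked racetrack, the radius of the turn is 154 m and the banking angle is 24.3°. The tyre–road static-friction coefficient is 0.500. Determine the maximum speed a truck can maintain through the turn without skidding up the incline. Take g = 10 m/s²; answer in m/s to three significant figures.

At the maximum speed, friction acts down the slope at its limiting value f = μN. Radially (horizontal, toward centre): N sinθ + μN cosθ = mv²/r. Vertically: N cosθ − μN sinθ = mg.
Dividing: v² = r g (sinθ + μcosθ)/(cosθ − μsinθ).
sinθ + μcosθ = 0.4115 + 0.500×0.9114 = 0.8672; cosθ − μsinθ = 0.9114 − 0.500×0.4115 = 0.7056.
v² = 154 × 10.0 × 0.8672/0.7056 = 1893 m²/s², so v = 43.50 m/s.

43.5 m/s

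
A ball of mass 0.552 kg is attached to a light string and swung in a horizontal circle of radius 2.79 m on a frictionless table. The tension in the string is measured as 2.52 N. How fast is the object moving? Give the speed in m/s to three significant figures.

T = m v²/r ⇒ v = √(T r / m) = √(2.52 × 2.79 / 0.552) = √12.74 = 3.569 m/s.

3.57 m/s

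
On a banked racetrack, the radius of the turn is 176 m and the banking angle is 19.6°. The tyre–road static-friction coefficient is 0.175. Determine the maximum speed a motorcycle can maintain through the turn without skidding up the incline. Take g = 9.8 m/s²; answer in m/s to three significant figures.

31.3 m/s

At the maximum speed, friction acts down the slope at its limiting value f = μN. Radially (horizontal, toward centre): N sinθ + μN cosθ = mv²/r. Vertically: N cosθ − μN sinθ = mg.
Dividing: v² = r g (sinθ + μcosθ)/(cosθ − μsinθ).
sinθ + μcosθ = 0.3355 + 0.175×0.9421 = 0.5003; cosθ − μsinθ = 0.9421 − 0.175×0.3355 = 0.8834.
v² = 176 × 9.8 × 0.5003/0.8834 = 976.9 m²/s², so v = 31.26 m/s.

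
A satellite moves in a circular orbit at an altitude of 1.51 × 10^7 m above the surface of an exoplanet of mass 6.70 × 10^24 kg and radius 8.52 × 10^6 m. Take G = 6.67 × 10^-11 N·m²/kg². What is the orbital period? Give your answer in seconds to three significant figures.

r = R + h = 8.52 × 10^6 + 1.51 × 10^7 = 2.362 × 10^7 m. Gravity provides the centripetal force: G M m / r² = m v² / r ⇒ v = √(GM/r) = 4350 m/s.
T = 2πr/v = 2π × 2.362 × 10^7 / 4350 = 34120 s.

34100 s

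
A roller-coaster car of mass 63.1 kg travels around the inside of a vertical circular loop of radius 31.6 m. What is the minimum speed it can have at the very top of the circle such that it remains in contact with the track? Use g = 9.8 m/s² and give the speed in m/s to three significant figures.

At the highest point the centre is directly below, so both the weight and N act inward: N + mg = mv²/r.
At minimum speed N → 0, so mg = mv_min²/r ⇒ v_min = √(g r) = √(9.8 × 31.6) = 17.60 m/s.

17.6 m/s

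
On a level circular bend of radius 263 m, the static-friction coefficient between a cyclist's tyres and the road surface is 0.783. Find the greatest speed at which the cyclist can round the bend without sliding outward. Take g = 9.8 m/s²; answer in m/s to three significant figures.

44.9 m/s

On a flat curve, static friction is the only horizontal force, so it must supply the full centripetal force: μ_s m g = m v²/r.
Mass cancels: v_max = √(μ_s g r) = √(0.783 × 9.8 × 263) = √2018 = 44.92 m/s.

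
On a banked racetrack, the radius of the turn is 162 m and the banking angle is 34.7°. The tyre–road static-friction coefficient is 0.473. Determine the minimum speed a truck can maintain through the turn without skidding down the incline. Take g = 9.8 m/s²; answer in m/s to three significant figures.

At the minimum speed, friction acts up the slope at its limiting value f = μN. Radially (horizontal, toward centre): N sinθ − μN cosθ = mv²/r. Vertically: N cosθ + μN sinθ = mg.
Dividing: v² = r g (sinθ − μcosθ)/(cosθ + μsinθ).
sinθ − μcosθ = 0.5693 − 0.473×0.8221 = 0.1804; cosθ + μsinθ = 0.8221 + 0.473×0.5693 = 1.091.
v² = 162 × 9.8 × 0.1804/1.091 = 262.4 m²/s², so v = 16.20 m/s.

16.2 m/s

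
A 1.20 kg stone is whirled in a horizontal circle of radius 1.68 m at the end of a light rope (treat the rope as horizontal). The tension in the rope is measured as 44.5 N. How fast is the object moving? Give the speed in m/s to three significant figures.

7.89 m/s

T = m v²/r ⇒ v = √(T r / m) = √(44.5 × 1.68 / 1.20) = √62.30 = 7.893 m/s.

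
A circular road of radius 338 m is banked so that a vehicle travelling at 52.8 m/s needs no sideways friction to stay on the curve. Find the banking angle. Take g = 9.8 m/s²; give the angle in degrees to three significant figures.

40.1°

For a frictionless banked turn: horizontally N sinθ = mv²/r and vertically N cosθ = mg.
Dividing: tanθ = v²/(r g) = (52.8)²/(338 × 9.8) = 2788/3312 = 0.8416.
θ = arctan(0.8416) = 40.09°.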